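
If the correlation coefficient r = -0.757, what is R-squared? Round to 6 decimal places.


R^2 = r^2 = (-0.757)^2 = 0.573049

0.573049


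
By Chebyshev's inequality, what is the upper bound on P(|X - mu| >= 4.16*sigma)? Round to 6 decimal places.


P <= 1/k^2
k^2 = 4.16^2 = 17.3056
1/k^2 = 1 / 17.3056 ≈ 0.05778476

0.057785


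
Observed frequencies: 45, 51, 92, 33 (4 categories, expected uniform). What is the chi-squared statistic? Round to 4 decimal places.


chi2 = sum((O-E)^2/E), E = total/4
total = 221, E = 221/4 = 55.25
(45 - 55.25)^2 / 55.25 = 105.0625 / 55.25 = 1681/884 ≈ 1.901584
(51 - 55.25)^2 / 55.25 = 18.0625 / 55.25 = 17/52 ≈ 0.326923
(92 - 55.25)^2 / 55.25 = 1350.5625 / 55.25 = 21609/884 ≈ 24.444570
(33 - 55.25)^2 / 55.25 = 495.0625 / 55.25 = 7921/884 ≈ 8.960407
chi2 = 7875/221 ≈ 35.633484

35.6335


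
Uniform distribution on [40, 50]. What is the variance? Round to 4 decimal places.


Var = (b-a)^2 / 12
(b-a)^2 = (50 - 40)^2 = 100
Var = 100/12 ≈ 8.333333

8.3333


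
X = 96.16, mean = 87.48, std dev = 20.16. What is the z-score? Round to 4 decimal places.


z = (X - mu) / sigma
X - mu = 96.16 - 87.48 = 8.68
z = 8.68 / 20.16 = 31/72 ≈ 0.430556

0.4306


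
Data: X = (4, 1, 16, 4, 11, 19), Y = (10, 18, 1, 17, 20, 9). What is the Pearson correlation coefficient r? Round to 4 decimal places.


r = sum((xi-xbar)(yi-ybar)) / sqrt(sum((xi-xbar)^2) * sum((yi-ybar)^2))
n = 6, xbar = 55/6 ≈ 9.166667, ybar = 75/6 = 12.5
Sxy = sum((xi-xbar)(yi-ybar)) = -154.5
Sxx = sum((xi-xbar)^2) = 1601/6 ≈ 266.833333
Syy = sum((yi-ybar)^2) = 257.5
sqrt(Sxx*Syy) ≈ 262.125129
r = Sxy / sqrt(Sxx*Syy) = -154.5 / 262.125129 ≈ -0.589413

-0.5894


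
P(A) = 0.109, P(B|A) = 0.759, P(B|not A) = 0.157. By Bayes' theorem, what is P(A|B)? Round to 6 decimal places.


P(A|B) = P(B|A)*P(A) / P(B), P(B) = P(B|A)*P(A) + P(B|not A)*P(not A)
P(B|A)*P(A) = 0.759 * 0.109 = 0.082731
P(B|not A)*P(not A) = 0.157 * 0.891 = 0.139887
P(B) = 0.082731 + 0.139887 = 0.222618
P(A|B) = 0.082731 / 0.222618 = 2507/6746 ≈ 0.37162763

0.371628


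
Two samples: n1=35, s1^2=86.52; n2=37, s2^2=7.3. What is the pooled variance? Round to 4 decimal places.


sp^2 = ((n1-1)*s1^2 + (n2-1)*s2^2)/(n1+n2-2)
(n1-1)*s1^2 = 34 * 86.52 = 2941.68
(n2-1)*s2^2 = 36 * 7.3 = 262.8
numerator = 2941.68 + 262.8 = 3204.48
n1+n2-2 = 70
sp^2 = 3204.48 / 70 = 40056/875 ≈ 45.778286

45.7783


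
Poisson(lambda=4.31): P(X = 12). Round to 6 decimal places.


P = e^(-lam) * lam^k / k!
e^(-4.31) ≈ 0.01343355
lam^k = 4.31^12 ≈ 41089158.014054
k! = 12! = 479001600
P = 0.01343355 * 41089158.014054 / 479001600 ≈ 0.001152

0.001152


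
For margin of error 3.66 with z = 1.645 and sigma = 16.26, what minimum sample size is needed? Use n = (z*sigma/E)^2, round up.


z*sigma/E = 1.645 * 16.26 / 3.66 ≈ 7.308115
(z*sigma/E)^2 ≈ 53.408541
round up: n = 54

54


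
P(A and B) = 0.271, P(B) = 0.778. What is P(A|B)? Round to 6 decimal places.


P(A|B) = P(A and B) / P(B) = 0.271 / 0.778 = 271/778 ≈ 0.34832905

0.348329


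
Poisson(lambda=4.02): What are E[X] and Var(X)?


E[X] = Var(X) = lambda = 4.02

4.02, 4.02


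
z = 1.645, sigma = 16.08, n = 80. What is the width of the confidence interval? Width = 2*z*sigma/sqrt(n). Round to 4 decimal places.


width = 2*z*sigma/sqrt(n)
2*z*sigma = 2 * 1.645 * 16.08 = 52.9032
sqrt(80) ≈ 8.944272
width = 52.9032 / 8.944272 ≈ 5.914758

5.9148


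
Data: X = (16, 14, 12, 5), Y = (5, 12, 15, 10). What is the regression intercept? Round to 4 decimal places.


a = ybar - b*xbar, where b = sum((xi-xbar)(yi-ybar)) / sum((xi-xbar)^2)
n = 4, xbar = 47/4 = 11.75, ybar = 42/4 = 10.5
Sxy = sum((xi-xbar)(yi-ybar)) = -15.5
Sxx = sum((xi-xbar)^2) = 68.75
b = Sxy / Sxx = -62/275 ≈ -0.225455
a = 10.5 - (-0.225455) * 11.75 = 3616/275 ≈ 13.149091

13.1491


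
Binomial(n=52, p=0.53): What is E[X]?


E[X] = n*p = 52 * 0.53 = 27.56

27.56


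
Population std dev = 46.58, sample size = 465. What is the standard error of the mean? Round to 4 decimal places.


SE = sigma / sqrt(n)
sqrt(465) ≈ 21.563859
SE = 46.58 / 21.563859 ≈ 2.160096

2.1601


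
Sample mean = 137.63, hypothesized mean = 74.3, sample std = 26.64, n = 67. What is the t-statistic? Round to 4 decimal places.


t = (xbar - mu0) / (s/sqrt(n))
xbar - mu0 = 137.63 - 74.3 = 63.33
sqrt(67) ≈ 8.18535277
s/sqrt(n) = 26.64 / 8.18535277 ≈ 3.25459400
t = 63.33 / 3.25459400 ≈ 19.458648

19.4586


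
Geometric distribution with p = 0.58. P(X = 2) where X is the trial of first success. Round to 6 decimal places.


P = (1-p)^(k-1) * p
(1-p)^(k-1) = 0.42^1 = 0.42
P = 0.42 * 0.58 = 0.2436

0.243600


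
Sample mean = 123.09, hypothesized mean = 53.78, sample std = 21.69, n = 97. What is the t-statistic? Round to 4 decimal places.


t = (xbar - mu0) / (s/sqrt(n))
xbar - mu0 = 123.09 - 53.78 = 69.31
sqrt(97) ≈ 9.84885780
s/sqrt(n) = 21.69 / 9.84885780 ≈ 2.20228583
t = 69.31 / 2.20228583 ≈ 31.471846

31.4718


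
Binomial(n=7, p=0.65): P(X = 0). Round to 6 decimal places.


P = C(n,k) * p^k * (1-p)^(n-k)
C(7,0) = 1
p^k = 0.65^0 = 1
(1-p)^(n-k) = 0.35^7 ≈ 0.0006433930
P = 1 * 1 * 0.0006433930 ≈ 0.000643

0.000643


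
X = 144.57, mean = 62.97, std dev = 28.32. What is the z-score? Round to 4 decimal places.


z = (X - mu) / sigma
X - mu = 144.57 - 62.97 = 81.6
z = 81.6 / 28.32 = 170/59 ≈ 2.881356

2.8814


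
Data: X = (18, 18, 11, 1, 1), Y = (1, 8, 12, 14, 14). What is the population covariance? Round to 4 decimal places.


Cov = (1/n)*sum((xi-xbar)(yi-ybar))
n = 5, xbar = 49/5 = 9.8, ybar = 49/5 = 9.8
sum((xi-xbar)(yi-ybar)) = -158.2
Cov = -158.2 / 5 = -31.64

-31.6400


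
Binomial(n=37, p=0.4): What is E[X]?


E[X] = n*p = 37 * 0.4 = 14.8

14.8


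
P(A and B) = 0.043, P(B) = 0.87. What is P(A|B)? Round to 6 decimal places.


P(A|B) = P(A and B) / P(B) = 0.043 / 0.87 = 43/870 ≈ 0.04942529

0.049425


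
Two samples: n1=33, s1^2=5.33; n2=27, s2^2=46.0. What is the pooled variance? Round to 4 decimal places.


sp^2 = ((n1-1)*s1^2 + (n2-1)*s2^2)/(n1+n2-2)
(n1-1)*s1^2 = 32 * 5.33 = 170.56
(n2-1)*s2^2 = 26 * 46.0 = 1196
numerator = 170.56 + 1196 = 1366.56
n1+n2-2 = 58
sp^2 = 1366.56 / 58 = 17082/725 ≈ 23.561379

23.5614


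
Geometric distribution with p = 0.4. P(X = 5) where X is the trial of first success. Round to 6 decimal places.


P = (1-p)^(k-1) * p
(1-p)^(k-1) = 0.6^4 = 0.1296
P = 0.1296 * 0.4 = 0.05184

0.051840


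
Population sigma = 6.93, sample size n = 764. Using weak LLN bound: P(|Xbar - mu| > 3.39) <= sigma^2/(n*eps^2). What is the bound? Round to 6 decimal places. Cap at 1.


bound = min(1, sigma^2/(n*eps^2))
sigma^2 = 6.93^2 = 48.0249
n*eps^2 = 764 * 3.39^2 = 764 * 11.4921 = 8779.9644
sigma^2/(n*eps^2) = 48.0249 / 8779.9644 ≈ 0.00546983

0.005470


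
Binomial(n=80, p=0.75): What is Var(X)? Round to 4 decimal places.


Var = n*p*(1-p) = 80 * 0.75 * 0.25 = 15

15.0000


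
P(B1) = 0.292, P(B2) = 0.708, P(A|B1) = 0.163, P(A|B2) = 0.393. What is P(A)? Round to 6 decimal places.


P(A) = P(A|B1)*P(B1) + P(A|B2)*P(B2)
P(A|B1)*P(B1) = 0.163 * 0.292 = 0.047596
P(A|B2)*P(B2) = 0.393 * 0.708 = 0.278244
P(A) = 0.047596 + 0.278244 = 0.32584

0.325840


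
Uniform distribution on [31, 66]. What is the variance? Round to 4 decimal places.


Var = (b-a)^2 / 12
(b-a)^2 = (66 - 31)^2 = 1225
Var = 1225/12 ≈ 102.083333

102.0833


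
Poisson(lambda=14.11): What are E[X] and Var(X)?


E[X] = Var(X) = lambda = 14.11

14.11, 14.11


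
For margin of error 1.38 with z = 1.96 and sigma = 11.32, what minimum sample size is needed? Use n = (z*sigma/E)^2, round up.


z*sigma/E = 1.96 * 11.32 / 1.38 = 27734/1725 ≈ 16.077681
(z*sigma/E)^2 ≈ 258.491831
round up: n = 259

259


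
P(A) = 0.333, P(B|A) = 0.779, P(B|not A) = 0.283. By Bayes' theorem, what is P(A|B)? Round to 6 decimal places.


P(A|B) = P(B|A)*P(A) / P(B), P(B) = P(B|A)*P(A) + P(B|not A)*P(not A)
P(B|A)*P(A) = 0.779 * 0.333 = 0.259407
P(B|not A)*P(not A) = 0.283 * 0.667 = 0.188761
P(B) = 0.259407 + 0.188761 = 0.448168
P(A|B) = 0.259407 / 0.448168 ≈ 0.57881643

0.578816


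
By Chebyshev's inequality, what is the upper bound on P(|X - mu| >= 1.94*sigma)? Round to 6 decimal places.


P <= 1/k^2
k^2 = 1.94^2 = 3.7636
1/k^2 = 1 / 3.7636 = 2500/9409 ≈ 0.26570305

0.265703


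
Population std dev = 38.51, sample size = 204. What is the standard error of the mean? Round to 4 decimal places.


SE = sigma / sqrt(n)
sqrt(204) ≈ 14.282857
SE = 38.51 / 14.282857 ≈ 2.696239

2.6962


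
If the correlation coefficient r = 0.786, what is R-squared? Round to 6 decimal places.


R^2 = r^2 = (0.786)^2 = 0.617796

0.617796


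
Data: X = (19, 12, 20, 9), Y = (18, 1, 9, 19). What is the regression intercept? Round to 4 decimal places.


a = ybar - b*xbar, where b = sum((xi-xbar)(yi-ybar)) / sum((xi-xbar)^2)
n = 4, xbar = 60/4 = 15, ybar = 47/4 = 11.75
Sxy = sum((xi-xbar)(yi-ybar)) = 0
Sxx = sum((xi-xbar)^2) = 86
b = Sxy / Sxx = 0
a = 11.75 - 0 * 15 = 11.75

11.7500


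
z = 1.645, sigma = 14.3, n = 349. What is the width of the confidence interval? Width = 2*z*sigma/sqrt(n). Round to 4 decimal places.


width = 2*z*sigma/sqrt(n)
2*z*sigma = 2 * 1.645 * 14.3 = 47.047
sqrt(349) ≈ 18.681542
width = 47.047 / 18.681542 ≈ 2.518368

2.5184


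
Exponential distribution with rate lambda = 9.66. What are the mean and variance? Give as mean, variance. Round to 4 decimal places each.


mean = 1/lam, var = 1/lam^2
mean = 1 / 9.66 = 50/483 ≈ 0.103520
lam^2 = 9.66^2 = 93.3156
var = 1 / 93.3156 ≈ 0.010716

0.1035, 0.0107


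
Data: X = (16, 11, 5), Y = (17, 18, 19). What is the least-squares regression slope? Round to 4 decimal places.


b = sum((xi-xbar)(yi-ybar)) / sum((xi-xbar)^2)
n = 3, xbar = 32/3 ≈ 10.666667, ybar = 54/3 = 18
Sxy = sum((xi-xbar)(yi-ybar)) = -11
Sxx = sum((xi-xbar)^2) = 182/3 ≈ 60.666667
b = Sxy / Sxx = -33/182 ≈ -0.181319

-0.1813


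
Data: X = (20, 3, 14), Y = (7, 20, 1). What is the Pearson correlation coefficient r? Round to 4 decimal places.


r = sum((xi-xbar)(yi-ybar)) / sqrt(sum((xi-xbar)^2) * sum((yi-ybar)^2))
n = 3, xbar = 37/3 ≈ 12.333333, ybar = 28/3 ≈ 9.333333
Sxy = sum((xi-xbar)(yi-ybar)) = -394/3 ≈ -131.333333
Sxx = sum((xi-xbar)^2) = 446/3 ≈ 148.666667
Syy = sum((yi-ybar)^2) = 566/3 ≈ 188.666667
sqrt(Sxx*Syy) ≈ 167.476698
r = Sxy / sqrt(Sxx*Syy) = -131.333333 / 167.476698 ≈ -0.784189

-0.7842


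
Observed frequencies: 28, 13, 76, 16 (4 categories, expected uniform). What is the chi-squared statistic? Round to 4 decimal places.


chi2 = sum((O-E)^2/E), E = total/4
total = 133, E = 133/4 = 33.25
(28 - 33.25)^2 / 33.25 = 27.5625 / 33.25 = 63/76 ≈ 0.828947
(13 - 33.25)^2 / 33.25 = 410.0625 / 33.25 = 6561/532 ≈ 12.332707
(76 - 33.25)^2 / 33.25 = 1827.5625 / 33.25 = 1539/28 ≈ 54.964286
(16 - 33.25)^2 / 33.25 = 297.5625 / 33.25 = 4761/532 ≈ 8.949248
chi2 = 10251/133 ≈ 77.075188

77.0752


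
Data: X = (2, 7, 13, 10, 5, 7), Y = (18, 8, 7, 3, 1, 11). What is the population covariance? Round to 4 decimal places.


Cov = (1/n)*sum((xi-xbar)(yi-ybar))
n = 6, xbar = 44/6 = 22/3 ≈ 7.333333, ybar = 48/6 = 8
sum((xi-xbar)(yi-ybar)) = -57
Cov = -57 / 6 = -9.5

-9.5000


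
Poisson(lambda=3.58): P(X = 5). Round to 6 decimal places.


P = e^(-lam) * lam^k / k!
e^(-3.58) ≈ 0.02787570
lam^k = 3.58^5 ≈ 588.051190
k! = 5! = 120
P = 0.02787570 * 588.051190 / 120 ≈ 0.136603

0.136603


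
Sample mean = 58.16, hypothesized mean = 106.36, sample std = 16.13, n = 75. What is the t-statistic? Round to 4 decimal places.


t = (xbar - mu0) / (s/sqrt(n))
xbar - mu0 = 58.16 - 106.36 = -48.2
sqrt(75) ≈ 8.66025404
s/sqrt(n) = 16.13 / 8.66025404 ≈ 1.86253197
t = -48.2 / 1.86253197 ≈ -25.878750

-25.8788


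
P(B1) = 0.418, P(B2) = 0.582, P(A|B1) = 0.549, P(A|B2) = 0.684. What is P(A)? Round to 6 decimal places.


P(A) = P(A|B1)*P(B1) + P(A|B2)*P(B2)
P(A|B1)*P(B1) = 0.549 * 0.418 = 0.229482
P(A|B2)*P(B2) = 0.684 * 0.582 = 0.398088
P(A) = 0.229482 + 0.398088 = 0.62757

0.627570


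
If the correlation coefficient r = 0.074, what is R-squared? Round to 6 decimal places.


R^2 = r^2 = (0.074)^2 = 0.005476

0.005476


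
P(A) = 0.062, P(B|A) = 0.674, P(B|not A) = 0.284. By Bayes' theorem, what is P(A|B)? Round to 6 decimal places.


P(A|B) = P(B|A)*P(A) / P(B), P(B) = P(B|A)*P(A) + P(B|not A)*P(not A)
P(B|A)*P(A) = 0.674 * 0.062 = 0.041788
P(B|not A)*P(not A) = 0.284 * 0.938 = 0.266392
P(B) = 0.041788 + 0.266392 = 0.30818
P(A|B) = 0.041788 / 0.30818 ≈ 0.13559608

0.135596


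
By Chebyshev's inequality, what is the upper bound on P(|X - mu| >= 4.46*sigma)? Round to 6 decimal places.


P <= 1/k^2
k^2 = 4.46^2 = 19.8916
1/k^2 = 1 / 19.8916 ≈ 0.05027248

0.050272


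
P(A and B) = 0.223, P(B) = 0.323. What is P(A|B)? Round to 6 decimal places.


P(A|B) = P(A and B) / P(B) = 0.223 / 0.323 = 223/323 ≈ 0.69040248

0.690402


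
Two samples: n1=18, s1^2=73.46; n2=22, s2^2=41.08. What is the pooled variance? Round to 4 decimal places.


sp^2 = ((n1-1)*s1^2 + (n2-1)*s2^2)/(n1+n2-2)
(n1-1)*s1^2 = 17 * 73.46 = 1248.82
(n2-1)*s2^2 = 21 * 41.08 = 862.68
numerator = 1248.82 + 862.68 = 2111.5
n1+n2-2 = 38
sp^2 = 2111.5 / 38 = 4223/76 ≈ 55.565789

55.5658


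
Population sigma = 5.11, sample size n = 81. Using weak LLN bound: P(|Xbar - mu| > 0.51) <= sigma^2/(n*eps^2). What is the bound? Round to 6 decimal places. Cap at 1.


bound = min(1, sigma^2/(n*eps^2))
sigma^2 = 5.11^2 = 26.1121
n*eps^2 = 81 * 0.51^2 = 81 * 0.2601 = 21.0681
sigma^2/(n*eps^2) = 26.1121 / 21.0681 ≈ 1.23941409
this exceeds 1, so the bound is capped at 1

1.000000


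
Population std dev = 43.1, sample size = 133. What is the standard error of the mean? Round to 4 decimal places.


SE = sigma / sqrt(n)
sqrt(133) ≈ 11.532563
SE = 43.1 / 11.532563 ≈ 3.737244

3.7372


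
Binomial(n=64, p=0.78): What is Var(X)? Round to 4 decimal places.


Var = n*p*(1-p) = 64 * 0.78 * 0.22 = 10.9824

10.9824


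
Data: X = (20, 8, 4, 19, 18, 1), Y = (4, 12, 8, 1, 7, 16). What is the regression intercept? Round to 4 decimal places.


a = ybar - b*xbar, where b = sum((xi-xbar)(yi-ybar)) / sum((xi-xbar)^2)
n = 6, xbar = 70/6 = 35/3 ≈ 11.666667, ybar = 48/6 = 8
Sxy = sum((xi-xbar)(yi-ybar)) = -191
Sxx = sum((xi-xbar)^2) = 1048/3 ≈ 349.333333
b = Sxy / Sxx = -573/1048 ≈ -0.546756
a = 8 - (-0.546756) * 11.666667 = 15069/1048 ≈ 14.378817

14.3788


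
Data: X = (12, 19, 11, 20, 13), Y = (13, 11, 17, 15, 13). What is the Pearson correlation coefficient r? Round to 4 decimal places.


r = sum((xi-xbar)(yi-ybar)) / sqrt(sum((xi-xbar)^2) * sum((yi-ybar)^2))
n = 5, xbar = 75/5 = 15, ybar = 69/5 = 13.8
Sxy = sum((xi-xbar)(yi-ybar)) = -14
Sxx = sum((xi-xbar)^2) = 70
Syy = sum((yi-ybar)^2) = 20.8
sqrt(Sxx*Syy) ≈ 38.157568
r = Sxy / sqrt(Sxx*Syy) = -14 / 38.157568 ≈ -0.366900

-0.3669


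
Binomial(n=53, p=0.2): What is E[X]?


E[X] = n*p = 53 * 0.2 = 10.6

10.6


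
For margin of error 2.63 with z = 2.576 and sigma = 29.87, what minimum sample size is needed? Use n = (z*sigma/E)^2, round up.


z*sigma/E = 2.576 * 29.87 / 2.63 ≈ 29.256700
(z*sigma/E)^2 ≈ 855.954473
round up: n = 856

856


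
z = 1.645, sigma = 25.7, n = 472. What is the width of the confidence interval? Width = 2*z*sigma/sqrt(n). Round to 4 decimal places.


width = 2*z*sigma/sqrt(n)
2*z*sigma = 2 * 1.645 * 25.7 = 84.553
sqrt(472) ≈ 21.725561
width = 84.553 / 21.725561 ≈ 3.891867

3.8919


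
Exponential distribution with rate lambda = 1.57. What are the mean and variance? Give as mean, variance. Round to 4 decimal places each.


mean = 1/lam, var = 1/lam^2
mean = 1 / 1.57 = 100/157 ≈ 0.636943
lam^2 = 1.57^2 = 2.4649
var = 1 / 2.4649 ≈ 0.405696

0.6369, 0.4057


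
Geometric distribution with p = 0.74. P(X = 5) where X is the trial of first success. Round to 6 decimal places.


P = (1-p)^(k-1) * p
(1-p)^(k-1) = 0.26^4 = 0.00456976
P = 0.00456976 * 0.74 ≈ 0.003381622

0.003382


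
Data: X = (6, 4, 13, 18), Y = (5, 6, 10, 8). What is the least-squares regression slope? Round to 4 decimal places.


b = sum((xi-xbar)(yi-ybar)) / sum((xi-xbar)^2)
n = 4, xbar = 41/4 = 10.25, ybar = 29/4 = 7.25
Sxy = sum((xi-xbar)(yi-ybar)) = 30.75
Sxx = sum((xi-xbar)^2) = 124.75
b = Sxy / Sxx = 123/499 ≈ 0.246493

0.2465


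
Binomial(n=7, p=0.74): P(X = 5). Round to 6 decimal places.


P = C(n,k) * p^k * (1-p)^(n-k)
C(7,5) = 21
p^k = 0.74^5 ≈ 0.2219007
(1-p)^(n-k) = 0.26^2 = 0.0676
P = 21 * 0.2219007 * 0.0676 ≈ 0.315010

0.315010


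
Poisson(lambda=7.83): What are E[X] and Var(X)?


E[X] = Var(X) = lambda = 7.83

7.83, 7.83


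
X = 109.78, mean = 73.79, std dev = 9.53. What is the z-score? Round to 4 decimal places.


z = (X - mu) / sigma
X - mu = 109.78 - 73.79 = 35.99
z = 35.99 / 9.53 = 3599/953 ≈ 3.776495

3.7765


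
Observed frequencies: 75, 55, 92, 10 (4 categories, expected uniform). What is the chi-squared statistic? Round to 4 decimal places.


chi2 = sum((O-E)^2/E), E = total/4
total = 232, E = 232/4 = 58
(75 - 58)^2 / 58 = 289 / 58 = 289/58 ≈ 4.982759
(55 - 58)^2 / 58 = 9 / 58 = 9/58 ≈ 0.155172
(92 - 58)^2 / 58 = 1156 / 58 = 578/29 ≈ 19.931034
(10 - 58)^2 / 58 = 2304 / 58 = 1152/29 ≈ 39.724138
chi2 = 1879/29 ≈ 64.793103

64.7931


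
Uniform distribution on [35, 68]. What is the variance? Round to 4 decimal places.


Var = (b-a)^2 / 12
(b-a)^2 = (68 - 35)^2 = 1089
Var = 1089/12 = 90.75

90.7500


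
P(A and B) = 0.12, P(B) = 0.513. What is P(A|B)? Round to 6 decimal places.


P(A|B) = P(A and B) / P(B) = 0.12 / 0.513 = 40/171 ≈ 0.23391813

0.233918


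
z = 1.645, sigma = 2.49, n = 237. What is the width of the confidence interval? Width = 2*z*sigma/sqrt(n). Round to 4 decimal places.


width = 2*z*sigma/sqrt(n)
2*z*sigma = 2 * 1.645 * 2.49 = 8.1921
sqrt(237) ≈ 15.394804
width = 8.1921 / 15.394804 ≈ 0.532134

0.5321


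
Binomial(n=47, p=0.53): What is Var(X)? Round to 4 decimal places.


Var = n*p*(1-p) = 47 * 0.53 * 0.47 = 11.7077

11.7077


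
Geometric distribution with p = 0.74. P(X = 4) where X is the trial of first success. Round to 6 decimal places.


P = (1-p)^(k-1) * p
(1-p)^(k-1) = 0.26^3 = 0.017576
P = 0.017576 * 0.74 = 0.01300624

0.013006


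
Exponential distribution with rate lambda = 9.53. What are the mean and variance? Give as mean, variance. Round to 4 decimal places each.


mean = 1/lam, var = 1/lam^2
mean = 1 / 9.53 = 100/953 ≈ 0.104932
lam^2 = 9.53^2 = 90.8209
var = 1 / 90.8209 ≈ 0.011011

0.1049, 0.0110


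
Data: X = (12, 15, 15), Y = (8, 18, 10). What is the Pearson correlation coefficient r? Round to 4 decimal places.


r = sum((xi-xbar)(yi-ybar)) / sqrt(sum((xi-xbar)^2) * sum((yi-ybar)^2))
n = 3, xbar = 42/3 = 14, ybar = 36/3 = 12
Sxy = sum((xi-xbar)(yi-ybar)) = 12
Sxx = sum((xi-xbar)^2) = 6
Syy = sum((yi-ybar)^2) = 56
sqrt(Sxx*Syy) ≈ 18.330303
r = Sxy / sqrt(Sxx*Syy) = 12 / 18.330303 ≈ 0.654654

0.6547


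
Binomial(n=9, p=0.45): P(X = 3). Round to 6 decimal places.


P = C(n,k) * p^k * (1-p)^(n-k)
C(9,3) = 84
p^k = 0.45^3 = 0.091125
(1-p)^(n-k) = 0.55^6 ≈ 0.02768064
P = 84 * 0.091125 * 0.02768064 ≈ 0.211881

0.211881


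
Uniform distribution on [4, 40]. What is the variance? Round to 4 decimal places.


Var = (b-a)^2 / 12
(b-a)^2 = (40 - 4)^2 = 1296
Var = 1296/12 = 108

108.0000


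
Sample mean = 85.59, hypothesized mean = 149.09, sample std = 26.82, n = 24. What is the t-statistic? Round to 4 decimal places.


t = (xbar - mu0) / (s/sqrt(n))
xbar - mu0 = 85.59 - 149.09 = -63.5
sqrt(24) ≈ 4.89897949
s/sqrt(n) = 26.82 / 4.89897949 ≈ 5.47460958
t = -63.5 / 5.47460958 ≈ -11.599001

-11.5990


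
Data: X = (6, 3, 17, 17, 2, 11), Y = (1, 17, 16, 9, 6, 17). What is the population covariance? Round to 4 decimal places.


Cov = (1/n)*sum((xi-xbar)(yi-ybar))
n = 6, xbar = 56/6 = 28/3 ≈ 9.333333, ybar = 66/6 = 11
sum((xi-xbar)(yi-ybar)) = 65
Cov = 65 / 6 = 65/6 ≈ 10.833333

10.8333


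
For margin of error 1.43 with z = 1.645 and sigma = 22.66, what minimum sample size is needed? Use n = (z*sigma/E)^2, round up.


z*sigma/E = 1.645 * 22.66 / 1.43 = 33887/1300 ≈ 26.066923
(z*sigma/E)^2 ≈ 679.484479
round up: n = 680

680


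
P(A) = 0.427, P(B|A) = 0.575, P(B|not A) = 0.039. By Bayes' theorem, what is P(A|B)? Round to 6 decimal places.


P(A|B) = P(B|A)*P(A) / P(B), P(B) = P(B|A)*P(A) + P(B|not A)*P(not A)
P(B|A)*P(A) = 0.575 * 0.427 = 0.245525
P(B|not A)*P(not A) = 0.039 * 0.573 = 0.022347
P(B) = 0.245525 + 0.022347 = 0.267872
P(A|B) = 0.245525 / 0.267872 ≈ 0.91657583

0.916576


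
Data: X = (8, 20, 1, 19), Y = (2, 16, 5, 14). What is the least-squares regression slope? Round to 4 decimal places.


b = sum((xi-xbar)(yi-ybar)) / sum((xi-xbar)^2)
n = 4, xbar = 48/4 = 12, ybar = 37/4 = 9.25
Sxy = sum((xi-xbar)(yi-ybar)) = 163
Sxx = sum((xi-xbar)^2) = 250
b = Sxy / Sxx = 0.652

0.6520


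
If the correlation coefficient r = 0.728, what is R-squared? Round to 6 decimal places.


R^2 = r^2 = (0.728)^2 = 0.529984

0.529984


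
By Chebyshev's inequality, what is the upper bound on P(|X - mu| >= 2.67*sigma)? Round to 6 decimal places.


P <= 1/k^2
k^2 = 2.67^2 = 7.1289
1/k^2 = 1 / 7.1289 ≈ 0.14027410

0.140274


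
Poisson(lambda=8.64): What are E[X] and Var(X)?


E[X] = Var(X) = lambda = 8.64

8.64, 8.64


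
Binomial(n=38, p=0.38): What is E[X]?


E[X] = n*p = 38 * 0.38 = 14.44

14.44


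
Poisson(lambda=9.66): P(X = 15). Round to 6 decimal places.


P = e^(-lam) * lam^k / k!
e^(-9.66) ≈ 0.00006378452
lam^k = 9.66^15 ≈ 595191741013871.728537
k! = 15! = 1307674368000
P = 0.00006378452 * 595191741013871.728537 / 1307674368000 ≈ 0.029032

0.029032


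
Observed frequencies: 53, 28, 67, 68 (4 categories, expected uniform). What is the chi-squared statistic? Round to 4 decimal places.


chi2 = sum((O-E)^2/E), E = total/4
total = 216, E = 216/4 = 54
(53 - 54)^2 / 54 = 1 / 54 = 1/54 ≈ 0.018519
(28 - 54)^2 / 54 = 676 / 54 = 338/27 ≈ 12.518519
(67 - 54)^2 / 54 = 169 / 54 = 169/54 ≈ 3.129630
(68 - 54)^2 / 54 = 196 / 54 = 98/27 ≈ 3.629630
chi2 = 521/27 ≈ 19.296296

19.2963


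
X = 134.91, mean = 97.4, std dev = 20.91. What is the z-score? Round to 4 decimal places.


z = (X - mu) / sigma
X - mu = 134.91 - 97.4 = 37.51
z = 37.51 / 20.91 = 3751/2091 ≈ 1.793879

1.7939


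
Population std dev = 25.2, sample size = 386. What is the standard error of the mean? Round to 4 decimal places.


SE = sigma / sqrt(n)
sqrt(386) ≈ 19.646883
SE = 25.2 / 19.646883 ≈ 1.282646

1.2826


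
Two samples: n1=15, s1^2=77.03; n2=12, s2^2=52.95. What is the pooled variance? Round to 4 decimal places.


sp^2 = ((n1-1)*s1^2 + (n2-1)*s2^2)/(n1+n2-2)
(n1-1)*s1^2 = 14 * 77.03 = 1078.42
(n2-1)*s2^2 = 11 * 52.95 = 582.45
numerator = 1078.42 + 582.45 = 1660.87
n1+n2-2 = 25
sp^2 = 1660.87 / 25 = 66.4348

66.4348


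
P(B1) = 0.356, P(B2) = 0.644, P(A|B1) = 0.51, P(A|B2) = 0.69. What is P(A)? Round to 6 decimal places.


P(A) = P(A|B1)*P(B1) + P(A|B2)*P(B2)
P(A|B1)*P(B1) = 0.51 * 0.356 = 0.18156
P(A|B2)*P(B2) = 0.69 * 0.644 = 0.44436
P(A) = 0.18156 + 0.44436 = 0.62592

0.625920


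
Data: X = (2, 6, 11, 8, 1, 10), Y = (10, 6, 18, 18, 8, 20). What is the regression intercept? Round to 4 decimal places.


a = ybar - b*xbar, where b = sum((xi-xbar)(yi-ybar)) / sum((xi-xbar)^2)
n = 6, xbar = 38/6 = 19/3 ≈ 6.333333, ybar = 80/6 = 40/3 ≈ 13.333333
Sxy = sum((xi-xbar)(yi-ybar)) = 298/3 ≈ 99.333333
Sxx = sum((xi-xbar)^2) = 256/3 ≈ 85.333333
b = Sxy / Sxx = 149/128 ≈ 1.164063
a = 13.333333 - 1.164063 * 6.333333 = 763/128 ≈ 5.960938

5.9609


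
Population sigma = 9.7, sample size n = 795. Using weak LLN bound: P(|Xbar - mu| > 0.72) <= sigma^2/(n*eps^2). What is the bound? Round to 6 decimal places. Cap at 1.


bound = min(1, sigma^2/(n*eps^2))
sigma^2 = 9.7^2 = 94.09
n*eps^2 = 795 * 0.72^2 = 795 * 0.5184 = 412.128
sigma^2/(n*eps^2) = 94.09 / 412.128 ≈ 0.22830286

0.228303


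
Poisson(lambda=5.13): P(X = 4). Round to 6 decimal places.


P = e^(-lam) * lam^k / k!
e^(-5.13) ≈ 0.005916560
lam^k = 5.13^4 ≈ 692.579226
k! = 4! = 24
P = 0.005916560 * 692.579226 / 24 ≈ 0.170737

0.170737


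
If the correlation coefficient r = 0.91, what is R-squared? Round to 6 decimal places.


R^2 = r^2 = (0.91)^2 = 0.8281

0.828100


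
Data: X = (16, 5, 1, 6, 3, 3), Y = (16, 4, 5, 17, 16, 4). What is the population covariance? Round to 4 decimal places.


Cov = (1/n)*sum((xi-xbar)(yi-ybar))
n = 6, xbar = 34/6 = 17/3 ≈ 5.666667, ybar = 62/6 = 31/3 ≈ 10.333333
sum((xi-xbar)(yi-ybar)) = 275/3 ≈ 91.666667
Cov = 91.666667 / 6 = 275/18 ≈ 15.277778

15.2778


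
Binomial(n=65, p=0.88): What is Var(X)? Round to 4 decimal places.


Var = n*p*(1-p) = 65 * 0.88 * 0.12 = 6.864

6.8640


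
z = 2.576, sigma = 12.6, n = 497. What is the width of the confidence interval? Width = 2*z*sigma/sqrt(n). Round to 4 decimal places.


width = 2*z*sigma/sqrt(n)
2*z*sigma = 2 * 2.576 * 12.6 = 64.9152
sqrt(497) ≈ 22.293497
width = 64.9152 / 22.293497 ≈ 2.911845

2.9118


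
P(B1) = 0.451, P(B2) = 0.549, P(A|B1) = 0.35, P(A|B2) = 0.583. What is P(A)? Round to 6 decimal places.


P(A) = P(A|B1)*P(B1) + P(A|B2)*P(B2)
P(A|B1)*P(B1) = 0.35 * 0.451 = 0.15785
P(A|B2)*P(B2) = 0.583 * 0.549 = 0.320067
P(A) = 0.15785 + 0.320067 = 0.477917

0.477917


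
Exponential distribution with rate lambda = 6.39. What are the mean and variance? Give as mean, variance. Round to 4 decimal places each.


mean = 1/lam, var = 1/lam^2
mean = 1 / 6.39 = 100/639 ≈ 0.156495
lam^2 = 6.39^2 = 40.8321
var = 1 / 40.8321 ≈ 0.024491

0.1565, 0.0245


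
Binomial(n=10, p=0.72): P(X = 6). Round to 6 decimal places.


P = C(n,k) * p^k * (1-p)^(n-k)
C(10,6) = 210
p^k = 0.72^6 ≈ 0.1393141
(1-p)^(n-k) = 0.28^4 = 0.00614656
P = 210 * 0.1393141 * 0.00614656 ≈ 0.179823

0.179823


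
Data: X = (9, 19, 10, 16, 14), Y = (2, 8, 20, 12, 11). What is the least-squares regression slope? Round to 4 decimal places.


b = sum((xi-xbar)(yi-ybar)) / sum((xi-xbar)^2)
n = 5, xbar = 68/5 = 13.6, ybar = 53/5 = 10.6
Sxy = sum((xi-xbar)(yi-ybar)) = -4.8
Sxx = sum((xi-xbar)^2) = 69.2
b = Sxy / Sxx = -12/173 ≈ -0.069364

-0.0694


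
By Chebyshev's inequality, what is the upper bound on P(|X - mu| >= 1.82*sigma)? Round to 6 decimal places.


P <= 1/k^2
k^2 = 1.82^2 = 3.3124
1/k^2 = 1 / 3.3124 = 2500/8281 ≈ 0.30189591

0.301896


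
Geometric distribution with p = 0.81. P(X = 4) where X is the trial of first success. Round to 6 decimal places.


P = (1-p)^(k-1) * p
(1-p)^(k-1) = 0.19^3 = 0.006859
P = 0.006859 * 0.81 = 0.00555579

0.005556


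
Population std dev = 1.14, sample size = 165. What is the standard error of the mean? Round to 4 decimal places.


SE = sigma / sqrt(n)
sqrt(165) ≈ 12.845233
SE = 1.14 / 12.845233 ≈ 0.088749

0.0887


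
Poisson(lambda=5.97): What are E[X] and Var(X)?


E[X] = Var(X) = lambda = 5.97

5.97, 5.97


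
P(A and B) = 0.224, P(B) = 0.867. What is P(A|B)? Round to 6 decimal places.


P(A|B) = P(A and B) / P(B) = 0.224 / 0.867 = 224/867 ≈ 0.25836217

0.258362


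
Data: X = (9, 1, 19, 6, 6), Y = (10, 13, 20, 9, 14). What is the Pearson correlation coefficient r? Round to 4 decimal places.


r = sum((xi-xbar)(yi-ybar)) / sqrt(sum((xi-xbar)^2) * sum((yi-ybar)^2))
n = 5, xbar = 41/5 = 8.2, ybar = 66/5 = 13.2
Sxy = sum((xi-xbar)(yi-ybar)) = 79.8
Sxx = sum((xi-xbar)^2) = 178.8
Syy = sum((yi-ybar)^2) = 74.8
sqrt(Sxx*Syy) ≈ 115.647049
r = Sxy / sqrt(Sxx*Syy) = 79.8 / 115.647049 ≈ 0.690031

0.6900


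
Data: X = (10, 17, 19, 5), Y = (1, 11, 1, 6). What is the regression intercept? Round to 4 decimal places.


a = ybar - b*xbar, where b = sum((xi-xbar)(yi-ybar)) / sum((xi-xbar)^2)
n = 4, xbar = 51/4 = 12.75, ybar = 19/4 = 4.75
Sxy = sum((xi-xbar)(yi-ybar)) = 3.75
Sxx = sum((xi-xbar)^2) = 124.75
b = Sxy / Sxx = 15/499 ≈ 0.030060
a = 4.75 - 0.030060 * 12.75 = 2179/499 ≈ 4.366733

4.3667


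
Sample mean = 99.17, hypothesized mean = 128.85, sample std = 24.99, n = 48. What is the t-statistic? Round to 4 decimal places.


t = (xbar - mu0) / (s/sqrt(n))
xbar - mu0 = 99.17 - 128.85 = -29.68
sqrt(48) ≈ 6.92820323
s/sqrt(n) = 24.99 / 6.92820323 ≈ 3.60699581
t = -29.68 / 3.60699581 ≈ -8.228454

-8.2285


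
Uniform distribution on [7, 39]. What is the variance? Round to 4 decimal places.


Var = (b-a)^2 / 12
(b-a)^2 = (39 - 7)^2 = 1024
Var = 1024/12 ≈ 85.333333

85.3333


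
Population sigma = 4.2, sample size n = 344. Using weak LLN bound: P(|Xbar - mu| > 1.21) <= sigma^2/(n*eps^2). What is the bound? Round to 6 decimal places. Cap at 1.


bound = min(1, sigma^2/(n*eps^2))
sigma^2 = 4.2^2 = 17.64
n*eps^2 = 344 * 1.21^2 = 344 * 1.4641 = 503.6504
sigma^2/(n*eps^2) = 17.64 / 503.6504 ≈ 0.03502429

0.035024


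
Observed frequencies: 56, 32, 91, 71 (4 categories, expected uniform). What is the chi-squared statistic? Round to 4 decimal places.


chi2 = sum((O-E)^2/E), E = total/4
total = 250, E = 250/4 = 62.5
(56 - 62.5)^2 / 62.5 = 42.25 / 62.5 = 0.676
(32 - 62.5)^2 / 62.5 = 930.25 / 62.5 = 14.884
(91 - 62.5)^2 / 62.5 = 812.25 / 62.5 = 12.996
(71 - 62.5)^2 / 62.5 = 72.25 / 62.5 = 1.156
chi2 = 29.712

29.7120


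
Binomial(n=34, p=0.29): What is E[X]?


E[X] = n*p = 34 * 0.29 = 9.86

9.86


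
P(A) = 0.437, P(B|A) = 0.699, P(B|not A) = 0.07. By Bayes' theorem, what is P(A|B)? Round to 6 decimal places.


P(A|B) = P(B|A)*P(A) / P(B), P(B) = P(B|A)*P(A) + P(B|not A)*P(not A)
P(B|A)*P(A) = 0.699 * 0.437 = 0.305463
P(B|not A)*P(not A) = 0.07 * 0.563 = 0.03941
P(B) = 0.305463 + 0.03941 = 0.344873
P(A|B) = 0.305463 / 0.344873 ≈ 0.88572605

0.885726


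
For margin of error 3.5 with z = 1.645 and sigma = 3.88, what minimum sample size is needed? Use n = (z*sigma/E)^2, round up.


z*sigma/E = 1.645 * 3.88 / 3.5 = 1.8236
(z*sigma/E)^2 ≈ 3.325517
round up: n = 4

4


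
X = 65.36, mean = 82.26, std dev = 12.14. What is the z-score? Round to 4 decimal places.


z = (X - mu) / sigma
X - mu = 65.36 - 82.26 = -16.9
z = -16.9 / 12.14 = -845/607 ≈ -1.392092

-1.3921


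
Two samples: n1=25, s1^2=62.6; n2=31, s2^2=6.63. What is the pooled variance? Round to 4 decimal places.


sp^2 = ((n1-1)*s1^2 + (n2-1)*s2^2)/(n1+n2-2)
(n1-1)*s1^2 = 24 * 62.6 = 1502.4
(n2-1)*s2^2 = 30 * 6.63 = 198.9
numerator = 1502.4 + 198.9 = 1701.3
n1+n2-2 = 54
sp^2 = 1701.3 / 54 = 5671/180 ≈ 31.505556

31.5056


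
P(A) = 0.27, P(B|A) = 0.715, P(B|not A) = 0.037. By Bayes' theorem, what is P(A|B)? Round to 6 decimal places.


P(A|B) = P(B|A)*P(A) / P(B), P(B) = P(B|A)*P(A) + P(B|not A)*P(not A)
P(B|A)*P(A) = 0.715 * 0.27 = 0.19305
P(B|not A)*P(not A) = 0.037 * 0.73 = 0.02701
P(B) = 0.19305 + 0.02701 = 0.22006
P(A|B) = 0.19305 / 0.22006 ≈ 0.87726075

0.877261


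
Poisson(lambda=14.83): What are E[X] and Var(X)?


E[X] = Var(X) = lambda = 14.83

14.83, 14.83


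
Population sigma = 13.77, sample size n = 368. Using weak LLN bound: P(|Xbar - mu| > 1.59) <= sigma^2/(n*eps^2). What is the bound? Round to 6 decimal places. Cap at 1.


bound = min(1, sigma^2/(n*eps^2))
sigma^2 = 13.77^2 = 189.6129
n*eps^2 = 368 * 1.59^2 = 368 * 2.5281 = 930.3408
sigma^2/(n*eps^2) = 189.6129 / 930.3408 ≈ 0.20381015

0.203810


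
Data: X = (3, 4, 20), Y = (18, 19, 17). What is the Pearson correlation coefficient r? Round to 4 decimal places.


r = sum((xi-xbar)(yi-ybar)) / sqrt(sum((xi-xbar)^2) * sum((yi-ybar)^2))
n = 3, xbar = 27/3 = 9, ybar = 54/3 = 18
Sxy = sum((xi-xbar)(yi-ybar)) = -16
Sxx = sum((xi-xbar)^2) = 182
Syy = sum((yi-ybar)^2) = 2
sqrt(Sxx*Syy) ≈ 19.078784
r = Sxy / sqrt(Sxx*Syy) = -16 / 19.078784 ≈ -0.838628

-0.8386


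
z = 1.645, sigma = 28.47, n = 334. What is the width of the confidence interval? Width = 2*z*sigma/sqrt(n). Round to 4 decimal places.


width = 2*z*sigma/sqrt(n)
2*z*sigma = 2 * 1.645 * 28.47 = 93.6663
sqrt(334) ≈ 18.275667
width = 93.6663 / 18.275667 ≈ 5.125192

5.1252


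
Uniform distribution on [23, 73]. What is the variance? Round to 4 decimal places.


Var = (b-a)^2 / 12
(b-a)^2 = (73 - 23)^2 = 2500
Var = 2500/12 ≈ 208.333333

208.3333


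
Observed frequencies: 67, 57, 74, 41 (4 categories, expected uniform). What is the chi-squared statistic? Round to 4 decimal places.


chi2 = sum((O-E)^2/E), E = total/4
total = 239, E = 239/4 = 59.75
(67 - 59.75)^2 / 59.75 = 52.5625 / 59.75 = 841/956 ≈ 0.879707
(57 - 59.75)^2 / 59.75 = 7.5625 / 59.75 = 121/956 ≈ 0.126569
(74 - 59.75)^2 / 59.75 = 203.0625 / 59.75 = 3249/956 ≈ 3.398536
(41 - 59.75)^2 / 59.75 = 351.5625 / 59.75 = 5625/956 ≈ 5.883891
chi2 = 2459/239 ≈ 10.288703

10.2887


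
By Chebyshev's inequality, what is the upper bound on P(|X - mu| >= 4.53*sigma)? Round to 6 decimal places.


P <= 1/k^2
k^2 = 4.53^2 = 20.5209
1/k^2 = 1 / 20.5209 ≈ 0.04873081

0.048731


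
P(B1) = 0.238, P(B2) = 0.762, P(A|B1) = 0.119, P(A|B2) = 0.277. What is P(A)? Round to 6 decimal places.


P(A) = P(A|B1)*P(B1) + P(A|B2)*P(B2)
P(A|B1)*P(B1) = 0.119 * 0.238 = 0.028322
P(A|B2)*P(B2) = 0.277 * 0.762 = 0.211074
P(A) = 0.028322 + 0.211074 = 0.239396

0.239396


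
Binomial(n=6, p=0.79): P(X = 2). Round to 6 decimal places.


P = C(n,k) * p^k * (1-p)^(n-k)
C(6,2) = 15
p^k = 0.79^2 = 0.6241
(1-p)^(n-k) = 0.21^4 = 0.00194481
P = 15 * 0.6241 * 0.00194481 ≈ 0.018206

0.018206


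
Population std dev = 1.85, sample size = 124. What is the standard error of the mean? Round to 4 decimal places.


SE = sigma / sqrt(n)
sqrt(124) ≈ 11.135529
SE = 1.85 / 11.135529 ≈ 0.166135

0.1661


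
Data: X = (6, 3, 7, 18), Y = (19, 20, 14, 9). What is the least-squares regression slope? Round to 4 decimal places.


b = sum((xi-xbar)(yi-ybar)) / sum((xi-xbar)^2)
n = 4, xbar = 34/4 = 8.5, ybar = 62/4 = 15.5
Sxy = sum((xi-xbar)(yi-ybar)) = -93
Sxx = sum((xi-xbar)^2) = 129
b = Sxy / Sxx = -31/43 ≈ -0.720930

-0.7209


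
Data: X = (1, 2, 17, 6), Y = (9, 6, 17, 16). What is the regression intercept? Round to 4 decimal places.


a = ybar - b*xbar, where b = sum((xi-xbar)(yi-ybar)) / sum((xi-xbar)^2)
n = 4, xbar = 26/4 = 6.5, ybar = 48/4 = 12
Sxy = sum((xi-xbar)(yi-ybar)) = 94
Sxx = sum((xi-xbar)^2) = 161
b = Sxy / Sxx = 94/161 ≈ 0.583851
a = 12 - 0.583851 * 6.5 = 1321/161 ≈ 8.204969

8.2050


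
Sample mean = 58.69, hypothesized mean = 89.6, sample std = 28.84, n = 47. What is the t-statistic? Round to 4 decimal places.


t = (xbar - mu0) / (s/sqrt(n))
xbar - mu0 = 58.69 - 89.6 = -30.91
sqrt(47) ≈ 6.85565460
s/sqrt(n) = 28.84 / 6.85565460 ≈ 4.20674635
t = -30.91 / 4.20674635 ≈ -7.347721

-7.3477


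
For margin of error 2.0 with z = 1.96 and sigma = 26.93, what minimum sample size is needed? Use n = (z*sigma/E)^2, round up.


z*sigma/E = 1.96 * 26.93 / 2.0 = 26.3914
(z*sigma/E)^2 ≈ 696.505994
round up: n = 697

697


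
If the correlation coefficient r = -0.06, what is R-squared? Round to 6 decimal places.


R^2 = r^2 = (-0.06)^2 = 0.0036

0.003600


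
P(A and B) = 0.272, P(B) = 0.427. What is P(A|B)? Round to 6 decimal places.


P(A|B) = P(A and B) / P(B) = 0.272 / 0.427 = 272/427 ≈ 0.63700234

0.637002


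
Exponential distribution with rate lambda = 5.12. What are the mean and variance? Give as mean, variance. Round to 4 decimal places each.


mean = 1/lam, var = 1/lam^2
mean = 1 / 5.12 = 25/128 ≈ 0.195313
lam^2 = 5.12^2 = 26.2144
var = 1 / 26.2144 ≈ 0.038147

0.1953, 0.0381


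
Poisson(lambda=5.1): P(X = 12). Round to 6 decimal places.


P = e^(-lam) * lam^k / k!
e^(-5.1) ≈ 0.006096747
lam^k = 5.1^12 ≈ 309629344.375621
k! = 12! = 479001600
P = 0.006096747 * 309629344.375621 / 479001600 ≈ 0.003941

0.003941


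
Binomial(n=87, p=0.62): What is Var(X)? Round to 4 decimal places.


Var = n*p*(1-p) = 87 * 0.62 * 0.38 = 20.4972

20.4972


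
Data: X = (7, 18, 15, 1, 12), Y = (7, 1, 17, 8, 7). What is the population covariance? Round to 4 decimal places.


Cov = (1/n)*sum((xi-xbar)(yi-ybar))
n = 5, xbar = 53/5 = 10.6, ybar = 40/5 = 8
sum((xi-xbar)(yi-ybar)) = -10
Cov = -10 / 5 = -2

-2.0000


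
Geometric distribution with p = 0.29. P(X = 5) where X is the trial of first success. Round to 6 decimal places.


P = (1-p)^(k-1) * p
(1-p)^(k-1) = 0.71^4 ≈ 0.2541168
P = 0.2541168 * 0.29 ≈ 0.07369387

0.073694


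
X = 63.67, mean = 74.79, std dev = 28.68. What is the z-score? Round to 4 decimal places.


z = (X - mu) / sigma
X - mu = 63.67 - 74.79 = -11.12
z = -11.12 / 28.68 = -278/717 ≈ -0.387727

-0.3877


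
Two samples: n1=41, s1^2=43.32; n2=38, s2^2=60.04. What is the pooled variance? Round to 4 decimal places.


sp^2 = ((n1-1)*s1^2 + (n2-1)*s2^2)/(n1+n2-2)
(n1-1)*s1^2 = 40 * 43.32 = 1732.8
(n2-1)*s2^2 = 37 * 60.04 = 2221.48
numerator = 1732.8 + 2221.48 = 3954.28
n1+n2-2 = 77
sp^2 = 3954.28 / 77 = 8987/175 ≈ 51.354286

51.3543


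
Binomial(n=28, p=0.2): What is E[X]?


E[X] = n*p = 28 * 0.2 = 5.6

5.6


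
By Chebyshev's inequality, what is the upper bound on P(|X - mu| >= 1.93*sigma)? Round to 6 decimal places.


P <= 1/k^2
k^2 = 1.93^2 = 3.7249
1/k^2 = 1 / 3.7249 ≈ 0.26846358

0.268464


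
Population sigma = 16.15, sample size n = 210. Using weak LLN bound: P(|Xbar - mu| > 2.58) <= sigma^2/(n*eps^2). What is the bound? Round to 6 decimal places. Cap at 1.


bound = min(1, sigma^2/(n*eps^2))
sigma^2 = 16.15^2 = 260.8225
n*eps^2 = 210 * 2.58^2 = 210 * 6.6564 = 1397.844
sigma^2/(n*eps^2) = 260.8225 / 1397.844 ≈ 0.18658913

0.186589


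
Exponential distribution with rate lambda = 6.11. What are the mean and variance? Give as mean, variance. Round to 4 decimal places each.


mean = 1/lam, var = 1/lam^2
mean = 1 / 6.11 = 100/611 ≈ 0.163666
lam^2 = 6.11^2 = 37.3321
var = 1 / 37.3321 ≈ 0.026787

0.1637, 0.0268


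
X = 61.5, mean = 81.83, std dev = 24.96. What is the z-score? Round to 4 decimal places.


z = (X - mu) / sigma
X - mu = 61.5 - 81.83 = -20.33
z = -20.33 / 24.96 = -2033/2496 ≈ -0.814503

-0.8145


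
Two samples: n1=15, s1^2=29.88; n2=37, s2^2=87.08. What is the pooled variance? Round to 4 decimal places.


sp^2 = ((n1-1)*s1^2 + (n2-1)*s2^2)/(n1+n2-2)
(n1-1)*s1^2 = 14 * 29.88 = 418.32
(n2-1)*s2^2 = 36 * 87.08 = 3134.88
numerator = 418.32 + 3134.88 = 3553.2
n1+n2-2 = 50
sp^2 = 3553.2 / 50 = 71.064

71.0640


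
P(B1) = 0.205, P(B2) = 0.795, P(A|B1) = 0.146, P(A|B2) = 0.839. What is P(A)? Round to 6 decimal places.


P(A) = P(A|B1)*P(B1) + P(A|B2)*P(B2)
P(A|B1)*P(B1) = 0.146 * 0.205 = 0.02993
P(A|B2)*P(B2) = 0.839 * 0.795 = 0.667005
P(A) = 0.02993 + 0.667005 = 0.696935

0.696935


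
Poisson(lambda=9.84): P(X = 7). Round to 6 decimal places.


P = e^(-lam) * lam^k / k!
e^(-9.84) ≈ 0.00005327731
lam^k = 9.84^7 ≈ 8932349.118571
k! = 7! = 5040
P = 0.00005327731 * 8932349.118571 / 5040 ≈ 0.094423

0.094423


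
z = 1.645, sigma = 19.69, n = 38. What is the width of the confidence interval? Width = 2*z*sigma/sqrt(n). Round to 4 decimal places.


width = 2*z*sigma/sqrt(n)
2*z*sigma = 2 * 1.645 * 19.69 = 64.7801
sqrt(38) ≈ 6.164414
width = 64.7801 / 6.164414 ≈ 10.508720

10.5087


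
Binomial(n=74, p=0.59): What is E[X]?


E[X] = n*p = 74 * 0.59 = 43.66

43.66


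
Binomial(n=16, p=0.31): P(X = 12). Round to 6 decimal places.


P = C(n,k) * p^k * (1-p)^(n-k)
C(16,12) = 1820
p^k = 0.31^12 ≈ 0.0000007876628
(1-p)^(n-k) = 0.69^4 ≈ 0.2266712
P = 1820 * 0.0000007876628 * 0.2266712 ≈ 0.000325

0.000325


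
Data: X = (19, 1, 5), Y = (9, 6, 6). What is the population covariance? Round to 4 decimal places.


Cov = (1/n)*sum((xi-xbar)(yi-ybar))
n = 3, xbar = 25/3 ≈ 8.333333, ybar = 21/3 = 7
sum((xi-xbar)(yi-ybar)) = 32
Cov = 32 / 3 = 32/3 ≈ 10.666667

10.6667
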